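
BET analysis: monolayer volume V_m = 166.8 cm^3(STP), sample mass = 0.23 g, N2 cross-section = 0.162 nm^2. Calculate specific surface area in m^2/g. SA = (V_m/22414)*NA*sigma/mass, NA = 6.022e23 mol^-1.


Number of moles in monolayer = V_m / 22414 = 166.8 / 22414 = 0.00744178
Number of molecules = moles * NA = 0.00744178 * 6.022e23
SA = molecules * sigma / mass
SA = (166.8 / 22414) * 6.022e23 * 0.162e-18 / 0.23
SA = 3156.5 m^2/g

3156.5


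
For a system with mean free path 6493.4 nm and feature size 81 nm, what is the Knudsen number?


Knudsen number Kn = lambda / L
Kn = 6493.4 / 81
Kn = 80.1654

80.1654


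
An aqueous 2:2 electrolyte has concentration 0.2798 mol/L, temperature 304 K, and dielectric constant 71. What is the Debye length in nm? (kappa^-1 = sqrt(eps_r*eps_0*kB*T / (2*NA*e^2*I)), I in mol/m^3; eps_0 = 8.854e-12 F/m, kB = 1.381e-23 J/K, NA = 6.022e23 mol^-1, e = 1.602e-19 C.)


Ionic strength I = 0.2798 * 2^2 * 1000 = 1119.2 mol/m^3
kappa^-1 = sqrt(71 * 8.854e-12 * 1.381e-23 * 304 / (2 * 6.022e23 * (1.602e-19)^2 * 1119.2))
kappa^-1 = 0.276 nm

0.276


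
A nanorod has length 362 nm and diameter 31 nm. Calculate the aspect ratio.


Aspect ratio AR = length / diameter
AR = 362 / 31
AR = 11.68

11.68


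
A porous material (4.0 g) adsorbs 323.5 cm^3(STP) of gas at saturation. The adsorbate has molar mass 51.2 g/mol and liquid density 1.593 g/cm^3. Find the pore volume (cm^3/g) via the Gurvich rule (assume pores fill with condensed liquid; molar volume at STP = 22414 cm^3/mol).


Moles adsorbed n = V_ads / 22414 = 323.5 / 22414 = 1.443294e-02 mol
Liquid volume V_liq = n * M / rho_liq = 1.443294e-02 * 51.2 / 1.593 = 0.46388 cm^3
Specific pore volume V_pore = V_liq / m_sample = 0.46388 / 4.0
V_pore = 0.116 cm^3/g

0.116


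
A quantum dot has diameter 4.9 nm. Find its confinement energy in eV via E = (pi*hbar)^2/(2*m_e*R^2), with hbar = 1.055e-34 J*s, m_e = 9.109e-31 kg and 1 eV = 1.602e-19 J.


Radius R = 4.9/2 = 2.45 nm = 2.45e-09 m
E = (pi * 1.055e-34)^2 / (2 * 9.109e-31 * (2.45e-09)^2)
E(J) = 1.00455e-20
E = E(J) / 1.602e-19 = 0.0627 eV

0.0627


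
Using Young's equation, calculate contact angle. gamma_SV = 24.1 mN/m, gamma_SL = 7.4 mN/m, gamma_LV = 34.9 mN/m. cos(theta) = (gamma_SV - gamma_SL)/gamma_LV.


cos(theta) = (gamma_SV - gamma_SL) / gamma_LV
cos(theta) = (24.1 - 7.4) / 34.9
cos(theta) = 0.47851
theta = arccos(0.47851) = 61.41 degrees

61.41


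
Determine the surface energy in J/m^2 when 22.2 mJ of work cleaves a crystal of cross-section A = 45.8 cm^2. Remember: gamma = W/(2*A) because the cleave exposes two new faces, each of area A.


Convert: A = 45.8 cm^2 = 0.00458 m^2, W = 22.2 mJ = 0.0222 J
Cleaving exposes two faces of area A, so total new surface = 2*A and gamma = W / (2*A)
gamma = 0.0222 / (2 * 0.00458)
gamma = 2.424 J/m^2

2.424


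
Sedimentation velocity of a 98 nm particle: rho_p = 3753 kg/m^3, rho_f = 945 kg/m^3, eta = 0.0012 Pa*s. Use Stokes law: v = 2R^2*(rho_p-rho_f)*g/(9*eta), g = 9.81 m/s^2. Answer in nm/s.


Radius R = 98/2 nm = 4.9e-08 m
Density difference = 3753 - 945 = 2808 kg/m^3
v = 2 * R^2 * (rho_p - rho_f) * g / (9 * eta)
v = 2 * (4.9e-08)^2 * 2808 * 9.81 / (9 * 0.0012)
v = 1.2248e-08 m/s = 12.248 nm/s

12.248


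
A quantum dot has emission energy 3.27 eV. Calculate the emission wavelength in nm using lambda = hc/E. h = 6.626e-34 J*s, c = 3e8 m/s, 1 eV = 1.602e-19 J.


Convert energy: E = 3.27 eV = 3.27 * 1.602e-19 = 5.23854e-19 J
lambda = h*c / E = 6.626e-34 * 3e8 / 5.23854e-19
lambda = 3.79457e-07 m = 379.5 nm

379.5


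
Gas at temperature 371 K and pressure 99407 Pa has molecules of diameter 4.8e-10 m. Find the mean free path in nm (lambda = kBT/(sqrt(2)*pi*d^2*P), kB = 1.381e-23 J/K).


Mean free path: lambda = kB*T / (sqrt(2) * pi * d^2 * P)
lambda = 1.381e-23 * 371 / (sqrt(2) * pi * (4.8e-10)^2 * 99407)
lambda = 5.03504e-08 m
lambda = 50.35 nm

50.35


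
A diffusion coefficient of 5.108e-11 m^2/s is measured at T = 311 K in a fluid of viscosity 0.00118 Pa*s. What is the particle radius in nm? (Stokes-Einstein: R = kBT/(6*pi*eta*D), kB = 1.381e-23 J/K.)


Stokes-Einstein: R = kB*T / (6*pi*eta*D)
R = 1.381e-23 * 311 / (6 * pi * 0.00118 * 5.108e-11)
R = 3.78025e-09 m = 3.78 nm

3.78


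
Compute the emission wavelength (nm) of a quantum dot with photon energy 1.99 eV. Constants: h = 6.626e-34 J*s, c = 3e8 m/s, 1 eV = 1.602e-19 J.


Convert energy: E = 1.99 eV = 1.99 * 1.602e-19 = 3.18798e-19 J
lambda = h*c / E = 6.626e-34 * 3e8 / 3.18798e-19
lambda = 6.2353e-07 m = 623.5 nm

623.5


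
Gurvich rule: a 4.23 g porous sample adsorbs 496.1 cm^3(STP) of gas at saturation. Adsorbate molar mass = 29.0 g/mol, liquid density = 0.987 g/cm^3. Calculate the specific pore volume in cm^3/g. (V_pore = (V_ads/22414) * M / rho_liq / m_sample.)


Moles adsorbed n = V_ads / 22414 = 496.1 / 22414 = 2.213349e-02 mol
Liquid volume V_liq = n * M / rho_liq = 2.213349e-02 * 29.0 / 0.987 = 0.65033 cm^3
Specific pore volume V_pore = V_liq / m_sample = 0.65033 / 4.23
V_pore = 0.1537 cm^3/g

0.1537


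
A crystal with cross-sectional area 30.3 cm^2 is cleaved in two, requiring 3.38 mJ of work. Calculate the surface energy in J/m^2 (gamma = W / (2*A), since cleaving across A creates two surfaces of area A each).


Convert: A = 30.3 cm^2 = 0.00303 m^2, W = 3.38 mJ = 0.00338 J
Cleaving exposes two faces of area A, so total new surface = 2*A and gamma = W / (2*A)
gamma = 0.00338 / (2 * 0.00303)
gamma = 0.558 J/m^2

0.558


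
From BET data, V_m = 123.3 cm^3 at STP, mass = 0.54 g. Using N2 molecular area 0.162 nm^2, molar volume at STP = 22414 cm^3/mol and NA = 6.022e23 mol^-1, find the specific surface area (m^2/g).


Number of moles in monolayer = V_m / 22414 = 123.3 / 22414 = 0.00550103
Number of molecules = moles * NA = 0.00550103 * 6.022e23
SA = molecules * sigma / mass
SA = (123.3 / 22414) * 6.022e23 * 0.162e-18 / 0.54
SA = 993.8 m^2/g

993.8


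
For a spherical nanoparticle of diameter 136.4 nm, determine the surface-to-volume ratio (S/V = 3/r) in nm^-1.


Radius r = 136.4/2 = 68.2 nm
S/V = 3 / r = 3 / 68.2
S/V = 0.044 nm^-1

0.044


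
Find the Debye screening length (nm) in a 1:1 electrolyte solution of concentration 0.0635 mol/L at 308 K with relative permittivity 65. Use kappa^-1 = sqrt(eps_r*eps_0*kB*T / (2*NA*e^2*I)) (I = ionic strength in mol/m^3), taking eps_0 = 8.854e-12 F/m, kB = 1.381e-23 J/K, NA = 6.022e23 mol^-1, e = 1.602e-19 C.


Ionic strength I = 0.0635 * 1^2 * 1000 = 63.5 mol/m^3
kappa^-1 = sqrt(65 * 8.854e-12 * 1.381e-23 * 308 / (2 * 6.022e23 * (1.602e-19)^2 * 63.5))
kappa^-1 = 1.117 nm

1.117


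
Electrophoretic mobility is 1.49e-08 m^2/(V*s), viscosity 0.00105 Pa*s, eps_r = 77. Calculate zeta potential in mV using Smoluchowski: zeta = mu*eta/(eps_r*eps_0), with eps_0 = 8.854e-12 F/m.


Smoluchowski equation: zeta = mu * eta / (eps_r * eps_0)
zeta = 1.49e-08 * 0.00105 / (77 * 8.854e-12)
zeta = 0.022948 V = 22.95 mV

22.95


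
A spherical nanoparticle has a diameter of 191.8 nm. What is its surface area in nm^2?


Radius r = 191.8/2 = 95.9 nm
Surface area SA = 4 * pi * r^2
SA = 4 * pi * (95.9)^2
SA = 115570.52 nm^2

115570.52


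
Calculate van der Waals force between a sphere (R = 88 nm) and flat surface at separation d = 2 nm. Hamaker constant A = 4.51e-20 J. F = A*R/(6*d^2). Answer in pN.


Convert to SI: R = 88 nm = 8.8e-08 m, d = 2 nm = 2e-09 m
F = A * R / (6 * d^2)
F = 4.51e-20 * 8.8e-08 / (6 * (2e-09)^2)
F = 1.65367e-10 N = 165.367 pN

165.367


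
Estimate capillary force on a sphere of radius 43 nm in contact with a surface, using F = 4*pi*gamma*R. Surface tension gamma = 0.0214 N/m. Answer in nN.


Convert radius: R = 43 nm = 4.3e-08 m
F = 4 * pi * gamma * R
F = 4 * pi * 0.0214 * 4.3e-08
F = 1.15636e-08 N = 11.5636 nN

11.5636


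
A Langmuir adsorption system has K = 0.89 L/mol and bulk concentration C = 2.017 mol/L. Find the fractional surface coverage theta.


Langmuir isotherm: theta = K*C / (1 + K*C)
K*C = 0.89 * 2.017 = 1.79513
theta = 1.79513 / (1 + 1.79513) = 1.79513 / 2.79513
theta = 0.6422

0.6422


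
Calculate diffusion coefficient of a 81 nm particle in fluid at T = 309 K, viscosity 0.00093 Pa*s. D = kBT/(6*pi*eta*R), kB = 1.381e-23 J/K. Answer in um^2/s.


Radius R = 81/2 = 40.5 nm = 4.05e-08 m
D = kB*T / (6*pi*eta*R)
D = 1.381e-23 * 309 / (6 * pi * 0.00093 * 4.05e-08)
D = 6.01053e-12 m^2/s = 6.011 um^2/s

6.011


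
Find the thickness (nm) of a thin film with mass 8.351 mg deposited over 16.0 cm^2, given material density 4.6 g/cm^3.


Convert: m = 8.351 mg = 8.3510e-06 kg, A = 16.0 cm^2 = 1.6000e-03 m^2, rho = 4.6 g/cm^3 = 4600 kg/m^3
t = m / (A * rho)
t = 8.3510e-06 / (1.6000e-03 * 4600)
t = 1.1346e-06 m = 1134.6 nm

1134.6


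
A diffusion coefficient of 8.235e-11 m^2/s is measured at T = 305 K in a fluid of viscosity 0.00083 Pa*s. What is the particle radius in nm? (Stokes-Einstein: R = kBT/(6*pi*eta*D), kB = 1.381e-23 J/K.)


Stokes-Einstein: R = kB*T / (6*pi*eta*D)
R = 1.381e-23 * 305 / (6 * pi * 0.00083 * 8.235e-11)
R = 3.26927e-09 m = 3.27 nm

3.27


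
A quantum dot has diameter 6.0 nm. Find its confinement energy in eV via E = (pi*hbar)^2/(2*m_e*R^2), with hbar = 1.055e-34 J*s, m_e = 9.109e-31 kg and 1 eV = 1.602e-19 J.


Radius R = 6.0/2 = 3 nm = 3e-09 m
E = (pi * 1.055e-34)^2 / (2 * 9.109e-31 * (3e-09)^2)
E(J) = 6.69979e-21
E = E(J) / 1.602e-19 = 0.0418 eV

0.0418


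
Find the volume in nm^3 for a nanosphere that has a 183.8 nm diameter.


Radius r = 183.8/2 = 91.9 nm
Volume V = (4/3) * pi * r^3
V = (4/3) * pi * (91.9)^3
V = 3251136.05 nm^3

3251136.05


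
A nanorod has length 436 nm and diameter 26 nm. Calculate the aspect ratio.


Aspect ratio AR = length / diameter
AR = 436 / 26
AR = 16.77

16.77


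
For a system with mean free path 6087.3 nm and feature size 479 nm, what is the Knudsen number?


Knudsen number Kn = lambda / L
Kn = 6087.3 / 479
Kn = 12.7084

12.7084


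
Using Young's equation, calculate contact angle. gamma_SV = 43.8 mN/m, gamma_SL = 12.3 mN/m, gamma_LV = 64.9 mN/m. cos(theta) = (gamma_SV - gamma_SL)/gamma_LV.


cos(theta) = (gamma_SV - gamma_SL) / gamma_LV
cos(theta) = (43.8 - 12.3) / 64.9
cos(theta) = 0.485362
theta = arccos(0.485362) = 60.96 degrees

60.96


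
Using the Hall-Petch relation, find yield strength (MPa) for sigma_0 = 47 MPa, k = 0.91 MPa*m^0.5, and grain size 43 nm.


d = 43 nm = 4.3e-08 m
sqrt(d) = 0.0002073644
Hall-Petch contribution = k / sqrt(d) = 0.91 / 0.0002073644 = 4388.4 MPa
sigma = sigma_0 + k/sqrt(d) = 47 + 4388.4 = 4435.4 MPa

4435.4


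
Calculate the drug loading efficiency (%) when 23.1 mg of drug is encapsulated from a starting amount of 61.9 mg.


Drug loading efficiency = (drug loaded / drug initial) * 100
DLE = 23.1 / 61.9 * 100
DLE = 0.3732 * 100
DLE = 37.32%

37.32


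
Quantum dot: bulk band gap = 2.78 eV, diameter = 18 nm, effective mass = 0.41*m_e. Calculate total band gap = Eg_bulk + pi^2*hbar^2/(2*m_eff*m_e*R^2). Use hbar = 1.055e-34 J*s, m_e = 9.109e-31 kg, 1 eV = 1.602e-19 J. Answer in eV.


Radius R = 18/2 nm = 9e-09 m
Confinement energy dE = pi^2 * hbar^2 / (2 * m_eff * m_e * R^2)
dE = pi^2 * (1.055e-34)^2 / (2 * 0.41 * 9.109e-31 * (9e-09)^2) J, divided by 1.602e-19 J/eV
dE = 0.0113 eV
Total band gap = E_g(bulk) + dE = 2.78 + 0.0113 = 2.7913 eV

2.7913


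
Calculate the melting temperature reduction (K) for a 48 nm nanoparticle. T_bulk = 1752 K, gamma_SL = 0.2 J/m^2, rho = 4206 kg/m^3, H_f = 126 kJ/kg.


Radius R = 48/2 = 24 nm = 2.4e-08 m
Convert H_f = 126 kJ/kg = 126000 J/kg
dT = 2 * gamma_SL * T_bulk / (rho * H_f * R)
dT = 2 * 0.2 * 1752 / (4206 * 126000 * 2.4e-08)
dT = 55.1 K

55.1


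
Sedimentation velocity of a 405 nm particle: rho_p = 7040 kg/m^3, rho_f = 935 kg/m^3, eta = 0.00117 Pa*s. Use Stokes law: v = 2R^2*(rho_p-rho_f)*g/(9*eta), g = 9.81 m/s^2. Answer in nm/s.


Radius R = 405/2 nm = 2.025e-07 m
Density difference = 7040 - 935 = 6105 kg/m^3
v = 2 * R^2 * (rho_p - rho_f) * g / (9 * eta)
v = 2 * (2.025e-07)^2 * 6105 * 9.81 / (9 * 0.00117)
v = 4.66451e-07 m/s = 466.4514 nm/s

466.4514


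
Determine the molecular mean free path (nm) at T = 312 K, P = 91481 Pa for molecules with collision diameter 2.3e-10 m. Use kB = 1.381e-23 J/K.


Mean free path: lambda = kB*T / (sqrt(2) * pi * d^2 * P)
lambda = 1.381e-23 * 312 / (sqrt(2) * pi * (2.3e-10)^2 * 91481)
lambda = 2.004e-07 m
lambda = 200.4 nm

200.4


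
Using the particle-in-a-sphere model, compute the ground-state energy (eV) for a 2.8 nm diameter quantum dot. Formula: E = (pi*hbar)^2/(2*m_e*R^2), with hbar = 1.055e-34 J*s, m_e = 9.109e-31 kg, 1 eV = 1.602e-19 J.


Radius R = 2.8/2 = 1.4 nm = 1.4e-09 m
E = (pi * 1.055e-34)^2 / (2 * 9.109e-31 * (1.4e-09)^2)
E(J) = 3.07644e-20
E = E(J) / 1.602e-19 = 0.192 eV

0.192


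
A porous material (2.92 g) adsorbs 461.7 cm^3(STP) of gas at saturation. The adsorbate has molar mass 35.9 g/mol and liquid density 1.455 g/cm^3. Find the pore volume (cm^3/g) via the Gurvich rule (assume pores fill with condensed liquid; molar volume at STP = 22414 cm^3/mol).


Moles adsorbed n = V_ads / 22414 = 461.7 / 22414 = 2.059873e-02 mol
Liquid volume V_liq = n * M / rho_liq = 2.059873e-02 * 35.9 / 1.455 = 0.50824 cm^3
Specific pore volume V_pore = V_liq / m_sample = 0.50824 / 2.92
V_pore = 0.1741 cm^3/g

0.1741


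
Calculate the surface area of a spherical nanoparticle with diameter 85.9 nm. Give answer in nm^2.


Radius r = 85.9/2 = 42.95 nm
Surface area SA = 4 * pi * r^2
SA = 4 * pi * (42.95)^2
SA = 23181.22 nm^2

23181.22


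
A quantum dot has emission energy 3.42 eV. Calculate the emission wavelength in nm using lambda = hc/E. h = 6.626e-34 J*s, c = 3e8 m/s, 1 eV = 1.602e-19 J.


Convert energy: E = 3.42 eV = 3.42 * 1.602e-19 = 5.47884e-19 J
lambda = h*c / E = 6.626e-34 * 3e8 / 5.47884e-19
lambda = 3.62814e-07 m = 362.8 nm

362.8


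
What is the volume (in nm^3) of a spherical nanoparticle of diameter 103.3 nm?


Radius r = 103.3/2 = 51.65 nm
Volume V = (4/3) * pi * r^3
V = (4/3) * pi * (51.65)^3
V = 577164.47 nm^3

577164.47


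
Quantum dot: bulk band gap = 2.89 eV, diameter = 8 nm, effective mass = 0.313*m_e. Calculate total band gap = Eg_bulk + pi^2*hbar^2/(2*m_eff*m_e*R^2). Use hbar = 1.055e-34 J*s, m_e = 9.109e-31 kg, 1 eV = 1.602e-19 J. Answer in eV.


Radius R = 8/2 nm = 4e-09 m
Confinement energy dE = pi^2 * hbar^2 / (2 * m_eff * m_e * R^2)
dE = pi^2 * (1.055e-34)^2 / (2 * 0.313 * 9.109e-31 * (4e-09)^2) J, divided by 1.602e-19 J/eV
dE = 0.0752 eV
Total band gap = E_g(bulk) + dE = 2.89 + 0.0752 = 2.9652 eV

2.9652


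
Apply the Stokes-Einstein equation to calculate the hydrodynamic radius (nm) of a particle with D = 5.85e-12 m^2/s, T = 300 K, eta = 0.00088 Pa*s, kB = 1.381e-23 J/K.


Stokes-Einstein: R = kB*T / (6*pi*eta*D)
R = 1.381e-23 * 300 / (6 * pi * 0.00088 * 5.85e-12)
R = 4.26948e-08 m = 42.69 nm

42.69


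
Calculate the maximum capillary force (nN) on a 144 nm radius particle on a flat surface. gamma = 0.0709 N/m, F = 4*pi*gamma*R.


Convert radius: R = 144 nm = 1.44e-07 m
F = 4 * pi * gamma * R
F = 4 * pi * 0.0709 * 1.44e-07
F = 1.28298e-07 N = 128.2976 nN

128.2976


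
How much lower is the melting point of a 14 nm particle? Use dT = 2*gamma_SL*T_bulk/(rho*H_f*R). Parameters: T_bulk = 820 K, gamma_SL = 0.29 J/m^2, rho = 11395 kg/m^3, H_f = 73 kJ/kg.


Radius R = 14/2 = 7 nm = 7e-09 m
Convert H_f = 73 kJ/kg = 73000 J/kg
dT = 2 * gamma_SL * T_bulk / (rho * H_f * R)
dT = 2 * 0.29 * 820 / (11395 * 73000 * 7e-09)
dT = 81.7 K

81.7


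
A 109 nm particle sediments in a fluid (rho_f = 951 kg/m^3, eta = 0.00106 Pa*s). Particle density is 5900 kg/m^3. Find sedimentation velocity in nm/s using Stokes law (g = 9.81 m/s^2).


Radius R = 109/2 nm = 5.45e-08 m
Density difference = 5900 - 951 = 4949 kg/m^3
v = 2 * R^2 * (rho_p - rho_f) * g / (9 * eta)
v = 2 * (5.45e-08)^2 * 4949 * 9.81 / (9 * 0.00106)
v = 3.02316e-08 m/s = 30.2316 nm/s

30.2316


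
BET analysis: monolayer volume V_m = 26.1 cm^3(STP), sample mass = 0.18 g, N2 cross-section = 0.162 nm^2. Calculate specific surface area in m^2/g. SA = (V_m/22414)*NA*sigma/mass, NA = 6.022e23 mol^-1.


Number of moles in monolayer = V_m / 22414 = 26.1 / 22414 = 0.00116445
Number of molecules = moles * NA = 0.00116445 * 6.022e23
SA = molecules * sigma / mass
SA = (26.1 / 22414) * 6.022e23 * 0.162e-18 / 0.18
SA = 631.1 m^2/g

631.1


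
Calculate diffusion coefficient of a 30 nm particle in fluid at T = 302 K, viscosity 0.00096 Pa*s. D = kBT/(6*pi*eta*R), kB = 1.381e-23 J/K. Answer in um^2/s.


Radius R = 30/2 = 15 nm = 1.5e-08 m
D = kB*T / (6*pi*eta*R)
D = 1.381e-23 * 302 / (6 * pi * 0.00096 * 1.5e-08)
D = 1.53652e-11 m^2/s = 15.365 um^2/s

15.365


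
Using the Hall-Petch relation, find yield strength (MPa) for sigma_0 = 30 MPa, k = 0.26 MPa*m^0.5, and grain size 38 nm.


d = 38 nm = 3.8e-08 m
sqrt(d) = 0.0001949359
Hall-Petch contribution = k / sqrt(d) = 0.26 / 0.0001949359 = 1333.8 MPa
sigma = sigma_0 + k/sqrt(d) = 30 + 1333.8 = 1363.8 MPa

1363.8


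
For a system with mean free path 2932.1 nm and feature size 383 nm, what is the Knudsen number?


Knudsen number Kn = lambda / L
Kn = 2932.1 / 383
Kn = 7.6556

7.6556


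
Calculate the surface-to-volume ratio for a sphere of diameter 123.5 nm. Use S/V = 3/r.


Radius r = 123.5/2 = 61.75 nm
S/V = 3 / r = 3 / 61.75
S/V = 0.0486 nm^-1

0.0486


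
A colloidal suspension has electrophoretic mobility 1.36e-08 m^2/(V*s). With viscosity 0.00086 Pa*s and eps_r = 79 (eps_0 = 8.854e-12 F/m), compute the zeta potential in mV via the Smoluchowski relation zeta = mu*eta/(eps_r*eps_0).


Smoluchowski equation: zeta = mu * eta / (eps_r * eps_0)
zeta = 1.36e-08 * 0.00086 / (79 * 8.854e-12)
zeta = 0.016721 V = 16.72 mV

16.72


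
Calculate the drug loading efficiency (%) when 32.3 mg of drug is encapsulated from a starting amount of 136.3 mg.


Drug loading efficiency = (drug loaded / drug initial) * 100
DLE = 32.3 / 136.3 * 100
DLE = 0.237 * 100
DLE = 23.7%

23.7


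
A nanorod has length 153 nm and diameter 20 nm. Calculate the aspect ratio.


Aspect ratio AR = length / diameter
AR = 153 / 20
AR = 7.65

7.65


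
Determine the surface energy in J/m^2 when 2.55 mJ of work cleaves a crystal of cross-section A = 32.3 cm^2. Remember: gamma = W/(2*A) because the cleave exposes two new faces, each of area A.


Convert: A = 32.3 cm^2 = 0.00323 m^2, W = 2.55 mJ = 0.00255 J
Cleaving exposes two faces of area A, so total new surface = 2*A and gamma = W / (2*A)
gamma = 0.00255 / (2 * 0.00323)
gamma = 0.395 J/m^2

0.395


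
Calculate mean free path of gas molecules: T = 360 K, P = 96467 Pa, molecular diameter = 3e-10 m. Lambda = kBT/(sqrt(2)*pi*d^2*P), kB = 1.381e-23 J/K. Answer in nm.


Mean free path: lambda = kB*T / (sqrt(2) * pi * d^2 * P)
lambda = 1.381e-23 * 360 / (sqrt(2) * pi * (3e-10)^2 * 96467)
lambda = 1.28887e-07 m
lambda = 128.89 nm

128.89


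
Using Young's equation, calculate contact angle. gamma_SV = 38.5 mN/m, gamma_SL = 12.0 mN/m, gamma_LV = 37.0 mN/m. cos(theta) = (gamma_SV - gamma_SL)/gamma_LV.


cos(theta) = (gamma_SV - gamma_SL) / gamma_LV
cos(theta) = (38.5 - 12.0) / 37.0
cos(theta) = 0.716216
theta = arccos(0.716216) = 44.26 degrees

44.26


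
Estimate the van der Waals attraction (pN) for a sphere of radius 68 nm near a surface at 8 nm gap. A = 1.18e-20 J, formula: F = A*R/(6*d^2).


Convert to SI: R = 68 nm = 6.8e-08 m, d = 8 nm = 8e-09 m
F = A * R / (6 * d^2)
F = 1.18e-20 * 6.8e-08 / (6 * (8e-09)^2)
F = 2.08958e-12 N = 2.09 pN

2.09


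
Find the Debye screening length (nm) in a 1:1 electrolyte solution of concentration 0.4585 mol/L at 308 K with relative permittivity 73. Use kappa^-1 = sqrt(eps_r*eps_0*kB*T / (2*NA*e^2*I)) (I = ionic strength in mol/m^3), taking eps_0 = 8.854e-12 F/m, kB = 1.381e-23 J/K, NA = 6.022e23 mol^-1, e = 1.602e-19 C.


Ionic strength I = 0.4585 * 1^2 * 1000 = 458.5 mol/m^3
kappa^-1 = sqrt(73 * 8.854e-12 * 1.381e-23 * 308 / (2 * 6.022e23 * (1.602e-19)^2 * 458.5))
kappa^-1 = 0.44 nm

0.44


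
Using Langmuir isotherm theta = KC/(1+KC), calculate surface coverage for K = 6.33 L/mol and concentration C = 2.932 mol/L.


Langmuir isotherm: theta = K*C / (1 + K*C)
K*C = 6.33 * 2.932 = 18.55956
theta = 18.55956 / (1 + 18.55956) = 18.55956 / 19.55956
theta = 0.9489

0.9489


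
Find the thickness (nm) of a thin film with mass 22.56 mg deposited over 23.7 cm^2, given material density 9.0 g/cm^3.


Convert: m = 22.56 mg = 2.2560e-05 kg, A = 23.7 cm^2 = 2.3700e-03 m^2, rho = 9.0 g/cm^3 = 9000 kg/m^3
t = m / (A * rho)
t = 2.2560e-05 / (2.3700e-03 * 9000)
t = 1.0577e-06 m = 1057.7 nm

1057.7


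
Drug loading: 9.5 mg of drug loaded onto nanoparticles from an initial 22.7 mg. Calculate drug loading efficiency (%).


Drug loading efficiency = (drug loaded / drug initial) * 100
DLE = 9.5 / 22.7 * 100
DLE = 0.4185 * 100
DLE = 41.85%

41.85


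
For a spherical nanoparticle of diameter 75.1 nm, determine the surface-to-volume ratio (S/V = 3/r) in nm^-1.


Radius r = 75.1/2 = 37.55 nm
S/V = 3 / r = 3 / 37.55
S/V = 0.0799 nm^-1

0.0799


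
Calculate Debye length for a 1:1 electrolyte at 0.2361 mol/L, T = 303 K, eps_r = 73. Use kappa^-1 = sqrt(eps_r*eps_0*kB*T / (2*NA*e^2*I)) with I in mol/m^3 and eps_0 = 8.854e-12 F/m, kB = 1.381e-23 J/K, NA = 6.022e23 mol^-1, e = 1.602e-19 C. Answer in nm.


Ionic strength I = 0.2361 * 1^2 * 1000 = 236.1 mol/m^3
kappa^-1 = sqrt(73 * 8.854e-12 * 1.381e-23 * 303 / (2 * 6.022e23 * (1.602e-19)^2 * 236.1))
kappa^-1 = 0.609 nm

0.609


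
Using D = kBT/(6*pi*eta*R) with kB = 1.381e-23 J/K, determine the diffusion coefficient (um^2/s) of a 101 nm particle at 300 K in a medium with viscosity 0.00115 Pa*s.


Radius R = 101/2 = 50.5 nm = 5.05e-08 m
D = kB*T / (6*pi*eta*R)
D = 1.381e-23 * 300 / (6 * pi * 0.00115 * 5.05e-08)
D = 3.78464e-12 m^2/s = 3.785 um^2/s

3.785


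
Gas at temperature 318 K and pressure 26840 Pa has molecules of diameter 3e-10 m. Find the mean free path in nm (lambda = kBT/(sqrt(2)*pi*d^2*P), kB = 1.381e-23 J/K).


Mean free path: lambda = kB*T / (sqrt(2) * pi * d^2 * P)
lambda = 1.381e-23 * 318 / (sqrt(2) * pi * (3e-10)^2 * 26840)
lambda = 4.09196e-07 m
lambda = 409.2 nm

409.2


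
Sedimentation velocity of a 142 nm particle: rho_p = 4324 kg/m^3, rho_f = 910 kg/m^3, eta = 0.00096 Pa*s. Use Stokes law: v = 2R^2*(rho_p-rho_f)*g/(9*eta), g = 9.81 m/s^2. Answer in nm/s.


Radius R = 142/2 nm = 7.1e-08 m
Density difference = 4324 - 910 = 3414 kg/m^3
v = 2 * R^2 * (rho_p - rho_f) * g / (9 * eta)
v = 2 * (7.1e-08)^2 * 3414 * 9.81 / (9 * 0.00096)
v = 3.9081e-08 m/s = 39.081 nm/s

39.081


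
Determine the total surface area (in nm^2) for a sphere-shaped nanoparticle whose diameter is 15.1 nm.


Radius r = 15.1/2 = 7.55 nm
Surface area SA = 4 * pi * r^2
SA = 4 * pi * (7.55)^2
SA = 716.31 nm^2

716.31


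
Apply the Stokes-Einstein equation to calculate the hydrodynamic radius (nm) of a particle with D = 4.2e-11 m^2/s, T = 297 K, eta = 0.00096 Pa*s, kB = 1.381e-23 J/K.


Stokes-Einstein: R = kB*T / (6*pi*eta*D)
R = 1.381e-23 * 297 / (6 * pi * 0.00096 * 4.2e-11)
R = 5.3967e-09 m = 5.4 nm

5.4


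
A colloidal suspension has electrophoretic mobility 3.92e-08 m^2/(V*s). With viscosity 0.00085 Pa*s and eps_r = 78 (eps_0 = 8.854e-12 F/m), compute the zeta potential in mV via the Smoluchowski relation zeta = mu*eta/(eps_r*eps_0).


Smoluchowski equation: zeta = mu * eta / (eps_r * eps_0)
zeta = 3.92e-08 * 0.00085 / (78 * 8.854e-12)
zeta = 0.048247 V = 48.25 mV

48.25


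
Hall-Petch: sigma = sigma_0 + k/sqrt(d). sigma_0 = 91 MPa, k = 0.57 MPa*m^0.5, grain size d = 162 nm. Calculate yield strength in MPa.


d = 162 nm = 1.62e-07 m
sqrt(d) = 0.0004024922
Hall-Petch contribution = k / sqrt(d) = 0.57 / 0.0004024922 = 1416.2 MPa
sigma = sigma_0 + k/sqrt(d) = 91 + 1416.2 = 1507.2 MPa

1507.2


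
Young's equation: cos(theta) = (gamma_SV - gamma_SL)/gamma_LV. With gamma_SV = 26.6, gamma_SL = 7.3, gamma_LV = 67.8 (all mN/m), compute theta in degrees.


cos(theta) = (gamma_SV - gamma_SL) / gamma_LV
cos(theta) = (26.6 - 7.3) / 67.8
cos(theta) = 0.284661
theta = arccos(0.284661) = 73.46 degrees

73.46


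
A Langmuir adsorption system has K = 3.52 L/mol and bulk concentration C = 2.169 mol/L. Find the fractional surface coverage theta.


Langmuir isotherm: theta = K*C / (1 + K*C)
K*C = 3.52 * 2.169 = 7.63488
theta = 7.63488 / (1 + 7.63488) = 7.63488 / 8.63488
theta = 0.8842

0.8842


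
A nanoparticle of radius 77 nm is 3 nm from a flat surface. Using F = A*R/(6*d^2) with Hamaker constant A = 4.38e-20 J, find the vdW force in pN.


Convert to SI: R = 77 nm = 7.7e-08 m, d = 3 nm = 3e-09 m
F = A * R / (6 * d^2)
F = 4.38e-20 * 7.7e-08 / (6 * (3e-09)^2)
F = 6.24556e-11 N = 62.456 pN

62.456


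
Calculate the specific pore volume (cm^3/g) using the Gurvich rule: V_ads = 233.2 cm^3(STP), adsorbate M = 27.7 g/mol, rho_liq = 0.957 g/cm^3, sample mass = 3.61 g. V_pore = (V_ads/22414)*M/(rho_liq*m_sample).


Moles adsorbed n = V_ads / 22414 = 233.2 / 22414 = 1.040421e-02 mol
Liquid volume V_liq = n * M / rho_liq = 1.040421e-02 * 27.7 / 0.957 = 0.30115 cm^3
Specific pore volume V_pore = V_liq / m_sample = 0.30115 / 3.61
V_pore = 0.0834 cm^3/g

0.0834


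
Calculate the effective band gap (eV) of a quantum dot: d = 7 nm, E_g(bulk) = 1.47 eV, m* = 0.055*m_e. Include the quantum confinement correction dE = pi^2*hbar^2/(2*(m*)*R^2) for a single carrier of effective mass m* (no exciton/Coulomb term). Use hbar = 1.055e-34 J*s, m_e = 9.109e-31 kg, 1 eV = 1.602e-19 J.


Radius R = 7/2 nm = 3.5e-09 m
Confinement energy dE = pi^2 * hbar^2 / (2 * m_eff * m_e * R^2)
dE = pi^2 * (1.055e-34)^2 / (2 * 0.055 * 9.109e-31 * (3.5e-09)^2) J, divided by 1.602e-19 J/eV
dE = 0.5587 eV
Total band gap = E_g(bulk) + dE = 1.47 + 0.5587 = 2.0287 eV

2.0287


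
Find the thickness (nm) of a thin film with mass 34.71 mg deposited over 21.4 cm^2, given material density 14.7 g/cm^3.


Convert: m = 34.71 mg = 3.4710e-05 kg, A = 21.4 cm^2 = 2.1400e-03 m^2, rho = 14.7 g/cm^3 = 14700 kg/m^3
t = m / (A * rho)
t = 3.4710e-05 / (2.1400e-03 * 14700)
t = 1.1034e-06 m = 1103.4 nm

1103.4


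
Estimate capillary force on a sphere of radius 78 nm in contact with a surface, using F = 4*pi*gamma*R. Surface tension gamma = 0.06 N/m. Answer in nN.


Convert radius: R = 78 nm = 7.8e-08 m
F = 4 * pi * gamma * R
F = 4 * pi * 0.06 * 7.8e-08
F = 5.88106e-08 N = 58.8106 nN

58.8106


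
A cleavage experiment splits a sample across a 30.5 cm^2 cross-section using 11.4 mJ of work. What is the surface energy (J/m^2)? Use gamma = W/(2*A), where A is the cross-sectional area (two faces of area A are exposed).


Convert: A = 30.5 cm^2 = 0.00305 m^2, W = 11.4 mJ = 0.0114 J
Cleaving exposes two faces of area A, so total new surface = 2*A and gamma = W / (2*A)
gamma = 0.0114 / (2 * 0.00305)
gamma = 1.869 J/m^2

1.869


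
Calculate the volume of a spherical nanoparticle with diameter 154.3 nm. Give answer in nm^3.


Radius r = 154.3/2 = 77.15 nm
Volume V = (4/3) * pi * r^3
V = (4/3) * pi * (77.15)^3
V = 1923518.65 nm^3

1923518.65


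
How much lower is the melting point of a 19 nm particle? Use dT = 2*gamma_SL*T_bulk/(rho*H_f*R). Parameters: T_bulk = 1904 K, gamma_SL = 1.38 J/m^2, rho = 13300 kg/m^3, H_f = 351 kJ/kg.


Radius R = 19/2 = 9.5 nm = 9.5e-09 m
Convert H_f = 351 kJ/kg = 351000 J/kg
dT = 2 * gamma_SL * T_bulk / (rho * H_f * R)
dT = 2 * 1.38 * 1904 / (13300 * 351000 * 9.5e-09)
dT = 118.5 K

118.5


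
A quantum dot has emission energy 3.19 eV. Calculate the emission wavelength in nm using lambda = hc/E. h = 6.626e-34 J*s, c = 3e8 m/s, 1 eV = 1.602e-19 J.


Convert energy: E = 3.19 eV = 3.19 * 1.602e-19 = 5.11038e-19 J
lambda = h*c / E = 6.626e-34 * 3e8 / 5.11038e-19
lambda = 3.88973e-07 m = 389.0 nm

389.0


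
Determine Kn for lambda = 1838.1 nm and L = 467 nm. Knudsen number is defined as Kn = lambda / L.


Knudsen number Kn = lambda / L
Kn = 1838.1 / 467
Kn = 3.936

3.936


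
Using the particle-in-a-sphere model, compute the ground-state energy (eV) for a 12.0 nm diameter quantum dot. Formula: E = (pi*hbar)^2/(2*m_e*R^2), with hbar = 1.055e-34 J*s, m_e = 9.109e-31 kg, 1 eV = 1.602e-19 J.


Radius R = 12.0/2 = 6 nm = 6e-09 m
E = (pi * 1.055e-34)^2 / (2 * 9.109e-31 * (6e-09)^2)
E(J) = 1.67495e-21
E = E(J) / 1.602e-19 = 0.0105 eV

0.0105


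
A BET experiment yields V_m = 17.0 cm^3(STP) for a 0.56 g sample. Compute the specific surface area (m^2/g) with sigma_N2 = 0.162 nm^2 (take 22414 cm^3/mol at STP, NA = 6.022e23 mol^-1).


Number of moles in monolayer = V_m / 22414 = 17.0 / 22414 = 0.00075845
Number of molecules = moles * NA = 0.00075845 * 6.022e23
SA = molecules * sigma / mass
SA = (17.0 / 22414) * 6.022e23 * 0.162e-18 / 0.56
SA = 132.1 m^2/g

132.1


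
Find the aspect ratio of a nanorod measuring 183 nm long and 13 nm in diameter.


Aspect ratio AR = length / diameter
AR = 183 / 13
AR = 14.08

14.08


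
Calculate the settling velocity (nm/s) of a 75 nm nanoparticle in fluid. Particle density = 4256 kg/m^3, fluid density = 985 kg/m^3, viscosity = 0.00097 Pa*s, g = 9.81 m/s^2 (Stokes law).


Radius R = 75/2 nm = 3.75e-08 m
Density difference = 4256 - 985 = 3271 kg/m^3
v = 2 * R^2 * (rho_p - rho_f) * g / (9 * eta)
v = 2 * (3.75e-08)^2 * 3271 * 9.81 / (9 * 0.00097)
v = 1.03378e-08 m/s = 10.3378 nm/s

10.3378


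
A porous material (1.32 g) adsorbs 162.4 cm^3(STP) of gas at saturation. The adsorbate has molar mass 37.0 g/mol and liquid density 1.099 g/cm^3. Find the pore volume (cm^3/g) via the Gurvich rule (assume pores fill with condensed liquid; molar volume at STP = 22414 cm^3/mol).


Moles adsorbed n = V_ads / 22414 = 162.4 / 22414 = 7.245472e-03 mol
Liquid volume V_liq = n * M / rho_liq = 7.245472e-03 * 37.0 / 1.099 = 0.24393 cm^3
Specific pore volume V_pore = V_liq / m_sample = 0.24393 / 1.32
V_pore = 0.1848 cm^3/g

0.1848


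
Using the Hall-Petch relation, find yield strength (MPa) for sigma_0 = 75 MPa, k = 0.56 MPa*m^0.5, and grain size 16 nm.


d = 16 nm = 1.6e-08 m
sqrt(d) = 0.0001264911
Hall-Petch contribution = k / sqrt(d) = 0.56 / 0.0001264911 = 4427.2 MPa
sigma = sigma_0 + k/sqrt(d) = 75 + 4427.2 = 4502.2 MPa

4502.2


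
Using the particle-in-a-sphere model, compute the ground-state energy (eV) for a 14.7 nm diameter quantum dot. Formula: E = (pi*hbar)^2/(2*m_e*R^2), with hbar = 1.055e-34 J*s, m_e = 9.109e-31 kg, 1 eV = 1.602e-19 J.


Radius R = 14.7/2 = 7.35 nm = 7.35e-09 m
E = (pi * 1.055e-34)^2 / (2 * 9.109e-31 * (7.35e-09)^2)
E(J) = 1.11617e-21
E = E(J) / 1.602e-19 = 0.007 eV

0.007


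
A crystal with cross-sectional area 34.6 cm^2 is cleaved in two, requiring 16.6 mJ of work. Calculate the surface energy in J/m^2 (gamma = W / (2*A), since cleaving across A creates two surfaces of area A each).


Convert: A = 34.6 cm^2 = 0.00346 m^2, W = 16.6 mJ = 0.0166 J
Cleaving exposes two faces of area A, so total new surface = 2*A and gamma = W / (2*A)
gamma = 0.0166 / (2 * 0.00346)
gamma = 2.399 J/m^2

2.399


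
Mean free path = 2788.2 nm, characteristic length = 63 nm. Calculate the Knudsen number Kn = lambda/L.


Knudsen number Kn = lambda / L
Kn = 2788.2 / 63
Kn = 44.2571

44.2571


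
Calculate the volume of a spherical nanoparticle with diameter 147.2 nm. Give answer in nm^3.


Radius r = 147.2/2 = 73.6 nm
Volume V = (4/3) * pi * r^3
V = (4/3) * pi * (73.6)^3
V = 1670021.46 nm^3

1670021.46


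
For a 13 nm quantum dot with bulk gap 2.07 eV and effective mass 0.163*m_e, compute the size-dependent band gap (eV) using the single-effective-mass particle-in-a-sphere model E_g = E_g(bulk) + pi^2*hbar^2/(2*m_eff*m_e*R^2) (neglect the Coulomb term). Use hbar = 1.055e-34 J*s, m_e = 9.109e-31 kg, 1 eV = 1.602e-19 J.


Radius R = 13/2 nm = 6.5e-09 m
Confinement energy dE = pi^2 * hbar^2 / (2 * m_eff * m_e * R^2)
dE = pi^2 * (1.055e-34)^2 / (2 * 0.163 * 9.109e-31 * (6.5e-09)^2) J, divided by 1.602e-19 J/eV
dE = 0.0547 eV
Total band gap = E_g(bulk) + dE = 2.07 + 0.0547 = 2.1247 eV

2.1247


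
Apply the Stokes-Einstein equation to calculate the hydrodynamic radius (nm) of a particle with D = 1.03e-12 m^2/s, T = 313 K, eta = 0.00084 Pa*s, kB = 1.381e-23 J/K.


Stokes-Einstein: R = kB*T / (6*pi*eta*D)
R = 1.381e-23 * 313 / (6 * pi * 0.00084 * 1.03e-12)
R = 2.65045e-07 m = 265.05 nm

265.05


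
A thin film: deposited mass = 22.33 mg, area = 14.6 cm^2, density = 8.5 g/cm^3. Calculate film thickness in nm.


Convert: m = 22.33 mg = 2.2330e-05 kg, A = 14.6 cm^2 = 1.4600e-03 m^2, rho = 8.5 g/cm^3 = 8500 kg/m^3
t = m / (A * rho)
t = 2.2330e-05 / (1.4600e-03 * 8500)
t = 1.7994e-06 m = 1799.4 nm

1799.4


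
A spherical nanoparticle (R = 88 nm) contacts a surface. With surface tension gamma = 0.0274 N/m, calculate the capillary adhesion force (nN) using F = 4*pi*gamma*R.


Convert radius: R = 88 nm = 8.8e-08 m
F = 4 * pi * gamma * R
F = 4 * pi * 0.0274 * 8.8e-08
F = 3.03e-08 N = 30.3 nN

30.3


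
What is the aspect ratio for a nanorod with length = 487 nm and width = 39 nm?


Aspect ratio AR = length / diameter
AR = 487 / 39
AR = 12.49

12.49


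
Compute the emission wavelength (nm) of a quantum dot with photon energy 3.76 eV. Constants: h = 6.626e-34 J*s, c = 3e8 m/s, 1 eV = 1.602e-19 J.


Convert energy: E = 3.76 eV = 3.76 * 1.602e-19 = 6.02352e-19 J
lambda = h*c / E = 6.626e-34 * 3e8 / 6.02352e-19
lambda = 3.30006e-07 m = 330.0 nm

330.0


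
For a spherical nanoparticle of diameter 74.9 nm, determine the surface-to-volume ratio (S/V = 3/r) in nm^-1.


Radius r = 74.9/2 = 37.45 nm
S/V = 3 / r = 3 / 37.45
S/V = 0.0801 nm^-1

0.0801


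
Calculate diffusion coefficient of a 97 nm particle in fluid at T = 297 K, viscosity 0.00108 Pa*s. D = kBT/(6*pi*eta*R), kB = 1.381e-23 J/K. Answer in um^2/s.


Radius R = 97/2 = 48.5 nm = 4.85e-08 m
D = kB*T / (6*pi*eta*R)
D = 1.381e-23 * 297 / (6 * pi * 0.00108 * 4.85e-08)
D = 4.15416e-12 m^2/s = 4.154 um^2/s

4.154


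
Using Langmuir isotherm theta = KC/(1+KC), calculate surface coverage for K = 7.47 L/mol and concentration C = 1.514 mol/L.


Langmuir isotherm: theta = K*C / (1 + K*C)
K*C = 7.47 * 1.514 = 11.30958
theta = 11.30958 / (1 + 11.30958) = 11.30958 / 12.30958
theta = 0.9188

0.9188


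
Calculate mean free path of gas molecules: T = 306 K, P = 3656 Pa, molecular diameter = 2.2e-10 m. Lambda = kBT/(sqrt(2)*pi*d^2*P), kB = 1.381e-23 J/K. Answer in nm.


Mean free path: lambda = kB*T / (sqrt(2) * pi * d^2 * P)
lambda = 1.381e-23 * 306 / (sqrt(2) * pi * (2.2e-10)^2 * 3656)
lambda = 5.37525e-06 m
lambda = 5375.25 nm

5375.25


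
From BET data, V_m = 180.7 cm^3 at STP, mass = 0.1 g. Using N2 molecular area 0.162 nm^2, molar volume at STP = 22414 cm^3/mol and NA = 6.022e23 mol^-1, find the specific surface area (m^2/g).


Number of moles in monolayer = V_m / 22414 = 180.7 / 22414 = 0.00806193
Number of molecules = moles * NA = 0.00806193 * 6.022e23
SA = molecules * sigma / mass
SA = (180.7 / 22414) * 6.022e23 * 0.162e-18 / 0.1
SA = 7864.9 m^2/g

7864.9


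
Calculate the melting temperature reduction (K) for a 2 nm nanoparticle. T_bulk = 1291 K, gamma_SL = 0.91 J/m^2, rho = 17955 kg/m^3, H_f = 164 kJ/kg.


Radius R = 2/2 = 1 nm = 1e-09 m
Convert H_f = 164 kJ/kg = 164000 J/kg
dT = 2 * gamma_SL * T_bulk / (rho * H_f * R)
dT = 2 * 0.91 * 1291 / (17955 * 164000 * 1e-09)
dT = 797.9 K

797.9


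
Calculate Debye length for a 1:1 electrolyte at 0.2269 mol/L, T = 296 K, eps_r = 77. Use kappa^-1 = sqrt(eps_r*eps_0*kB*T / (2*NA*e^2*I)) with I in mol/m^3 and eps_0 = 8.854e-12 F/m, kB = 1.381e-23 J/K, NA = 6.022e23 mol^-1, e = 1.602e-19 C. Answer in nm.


Ionic strength I = 0.2269 * 1^2 * 1000 = 226.9 mol/m^3
kappa^-1 = sqrt(77 * 8.854e-12 * 1.381e-23 * 296 / (2 * 6.022e23 * (1.602e-19)^2 * 226.9))
kappa^-1 = 0.63 nm

0.63


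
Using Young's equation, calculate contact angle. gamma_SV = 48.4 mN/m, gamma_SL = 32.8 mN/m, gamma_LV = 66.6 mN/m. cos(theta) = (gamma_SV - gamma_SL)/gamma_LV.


cos(theta) = (gamma_SV - gamma_SL) / gamma_LV
cos(theta) = (48.4 - 32.8) / 66.6
cos(theta) = 0.234234
theta = arccos(0.234234) = 76.45 degrees

76.45


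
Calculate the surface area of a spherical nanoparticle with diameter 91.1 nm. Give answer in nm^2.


Radius r = 91.1/2 = 45.55 nm
Surface area SA = 4 * pi * r^2
SA = 4 * pi * (45.55)^2
SA = 26072.74 nm^2

26072.74


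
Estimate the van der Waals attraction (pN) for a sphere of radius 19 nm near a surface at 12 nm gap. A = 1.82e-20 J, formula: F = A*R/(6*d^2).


Convert to SI: R = 19 nm = 1.9e-08 m, d = 12 nm = 1.2e-08 m
F = A * R / (6 * d^2)
F = 1.82e-20 * 1.9e-08 / (6 * (1.2e-08)^2)
F = 4.00231e-13 N = 0.4 pN

0.4


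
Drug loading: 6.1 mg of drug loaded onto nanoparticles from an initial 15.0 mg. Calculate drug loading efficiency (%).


Drug loading efficiency = (drug loaded / drug initial) * 100
DLE = 6.1 / 15.0 * 100
DLE = 0.4067 * 100
DLE = 40.67%

40.67


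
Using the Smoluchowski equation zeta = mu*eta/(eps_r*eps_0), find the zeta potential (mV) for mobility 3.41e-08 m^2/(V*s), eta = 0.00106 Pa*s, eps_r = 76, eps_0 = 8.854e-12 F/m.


Smoluchowski equation: zeta = mu * eta / (eps_r * eps_0)
zeta = 3.41e-08 * 0.00106 / (76 * 8.854e-12)
zeta = 0.053716 V = 53.72 mV

53.72


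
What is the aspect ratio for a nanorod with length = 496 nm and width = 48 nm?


Aspect ratio AR = length / diameter
AR = 496 / 48
AR = 10.33

10.33


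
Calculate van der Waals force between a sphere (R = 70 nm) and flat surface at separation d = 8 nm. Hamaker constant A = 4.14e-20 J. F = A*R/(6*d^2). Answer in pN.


Convert to SI: R = 70 nm = 7e-08 m, d = 8 nm = 8e-09 m
F = A * R / (6 * d^2)
F = 4.14e-20 * 7e-08 / (6 * (8e-09)^2)
F = 7.54687e-12 N = 7.547 pN

7.547


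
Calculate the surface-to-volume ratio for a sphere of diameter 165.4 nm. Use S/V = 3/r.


Radius r = 165.4/2 = 82.7 nm
S/V = 3 / r = 3 / 82.7
S/V = 0.0363 nm^-1

0.0363


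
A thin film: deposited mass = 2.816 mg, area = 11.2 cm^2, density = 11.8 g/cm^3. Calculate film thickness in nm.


Convert: m = 2.816 mg = 2.8160e-06 kg, A = 11.2 cm^2 = 1.1200e-03 m^2, rho = 11.8 g/cm^3 = 11800 kg/m^3
t = m / (A * rho)
t = 2.8160e-06 / (1.1200e-03 * 11800)
t = 2.1308e-07 m = 213.1 nm

213.1


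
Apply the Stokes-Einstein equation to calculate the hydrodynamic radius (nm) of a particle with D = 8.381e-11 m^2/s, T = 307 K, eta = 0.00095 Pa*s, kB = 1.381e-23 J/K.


Stokes-Einstein: R = kB*T / (6*pi*eta*D)
R = 1.381e-23 * 307 / (6 * pi * 0.00095 * 8.381e-11)
R = 2.82495e-09 m = 2.82 nm

2.82


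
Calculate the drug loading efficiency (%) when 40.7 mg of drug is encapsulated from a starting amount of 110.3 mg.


Drug loading efficiency = (drug loaded / drug initial) * 100
DLE = 40.7 / 110.3 * 100
DLE = 0.369 * 100
DLE = 36.9%

36.9


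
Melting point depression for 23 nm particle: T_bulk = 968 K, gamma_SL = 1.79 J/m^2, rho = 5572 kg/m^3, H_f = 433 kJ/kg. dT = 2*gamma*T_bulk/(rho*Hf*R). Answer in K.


Radius R = 23/2 = 11.5 nm = 1.15e-08 m
Convert H_f = 433 kJ/kg = 433000 J/kg
dT = 2 * gamma_SL * T_bulk / (rho * H_f * R)
dT = 2 * 1.79 * 968 / (5572 * 433000 * 1.15e-08)
dT = 124.9 K

124.9


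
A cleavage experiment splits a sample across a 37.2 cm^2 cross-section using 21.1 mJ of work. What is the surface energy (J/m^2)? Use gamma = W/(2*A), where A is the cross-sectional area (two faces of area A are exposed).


Convert: A = 37.2 cm^2 = 0.00372 m^2, W = 21.1 mJ = 0.0211 J
Cleaving exposes two faces of area A, so total new surface = 2*A and gamma = W / (2*A)
gamma = 0.0211 / (2 * 0.00372)
gamma = 2.836 J/m^2

2.836


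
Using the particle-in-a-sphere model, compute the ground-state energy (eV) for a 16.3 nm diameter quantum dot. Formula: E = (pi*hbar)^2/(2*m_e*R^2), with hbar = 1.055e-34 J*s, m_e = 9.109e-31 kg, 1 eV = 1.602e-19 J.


Radius R = 16.3/2 = 8.15 nm = 8.15e-09 m
E = (pi * 1.055e-34)^2 / (2 * 9.109e-31 * (8.15e-09)^2)
E(J) = 9.07797e-22
E = E(J) / 1.602e-19 = 0.0057 eV

0.0057
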